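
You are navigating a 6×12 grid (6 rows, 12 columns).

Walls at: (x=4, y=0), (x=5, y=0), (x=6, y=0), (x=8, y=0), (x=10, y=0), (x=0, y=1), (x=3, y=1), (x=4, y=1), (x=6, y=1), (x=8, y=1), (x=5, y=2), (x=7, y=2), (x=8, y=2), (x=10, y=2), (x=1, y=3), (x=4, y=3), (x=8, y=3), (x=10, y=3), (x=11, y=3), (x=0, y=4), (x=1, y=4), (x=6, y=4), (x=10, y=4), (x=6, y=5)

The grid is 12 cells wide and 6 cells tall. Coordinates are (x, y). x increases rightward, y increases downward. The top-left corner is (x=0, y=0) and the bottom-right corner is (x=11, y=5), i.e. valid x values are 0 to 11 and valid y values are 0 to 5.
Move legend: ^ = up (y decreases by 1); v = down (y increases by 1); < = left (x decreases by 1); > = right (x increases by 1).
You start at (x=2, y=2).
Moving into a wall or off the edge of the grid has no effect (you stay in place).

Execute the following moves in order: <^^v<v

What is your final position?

Answer: Final position: (x=1, y=2)

Derivation:
Start: (x=2, y=2)
  < (left): (x=2, y=2) -> (x=1, y=2)
  ^ (up): (x=1, y=2) -> (x=1, y=1)
  ^ (up): (x=1, y=1) -> (x=1, y=0)
  v (down): (x=1, y=0) -> (x=1, y=1)
  < (left): blocked, stay at (x=1, y=1)
  v (down): (x=1, y=1) -> (x=1, y=2)
Final: (x=1, y=2)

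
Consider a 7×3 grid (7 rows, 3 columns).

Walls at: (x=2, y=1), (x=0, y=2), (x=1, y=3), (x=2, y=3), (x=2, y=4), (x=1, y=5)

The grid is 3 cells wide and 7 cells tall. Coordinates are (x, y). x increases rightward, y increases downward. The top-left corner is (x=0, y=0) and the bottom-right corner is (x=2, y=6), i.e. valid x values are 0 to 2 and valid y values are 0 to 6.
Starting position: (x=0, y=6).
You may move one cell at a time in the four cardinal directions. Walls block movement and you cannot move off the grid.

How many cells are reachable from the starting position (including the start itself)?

BFS flood-fill from (x=0, y=6):
  Distance 0: (x=0, y=6)
  Distance 1: (x=0, y=5), (x=1, y=6)
  Distance 2: (x=0, y=4), (x=2, y=6)
  Distance 3: (x=0, y=3), (x=1, y=4), (x=2, y=5)
Total reachable: 8 (grid has 15 open cells total)

Answer: Reachable cells: 8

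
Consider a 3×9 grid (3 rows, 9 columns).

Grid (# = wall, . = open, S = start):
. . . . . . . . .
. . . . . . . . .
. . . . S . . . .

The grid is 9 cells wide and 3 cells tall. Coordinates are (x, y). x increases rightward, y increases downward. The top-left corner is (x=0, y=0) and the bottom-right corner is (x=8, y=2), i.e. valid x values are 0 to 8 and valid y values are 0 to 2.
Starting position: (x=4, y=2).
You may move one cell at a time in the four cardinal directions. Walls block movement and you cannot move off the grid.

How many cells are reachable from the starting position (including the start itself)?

BFS flood-fill from (x=4, y=2):
  Distance 0: (x=4, y=2)
  Distance 1: (x=4, y=1), (x=3, y=2), (x=5, y=2)
  Distance 2: (x=4, y=0), (x=3, y=1), (x=5, y=1), (x=2, y=2), (x=6, y=2)
  Distance 3: (x=3, y=0), (x=5, y=0), (x=2, y=1), (x=6, y=1), (x=1, y=2), (x=7, y=2)
  Distance 4: (x=2, y=0), (x=6, y=0), (x=1, y=1), (x=7, y=1), (x=0, y=2), (x=8, y=2)
  Distance 5: (x=1, y=0), (x=7, y=0), (x=0, y=1), (x=8, y=1)
  Distance 6: (x=0, y=0), (x=8, y=0)
Total reachable: 27 (grid has 27 open cells total)

Answer: Reachable cells: 27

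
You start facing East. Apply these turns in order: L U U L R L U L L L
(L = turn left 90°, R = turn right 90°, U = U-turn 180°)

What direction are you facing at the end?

Answer: Final heading: South

Derivation:
Start: East
  L (left (90° counter-clockwise)) -> North
  U (U-turn (180°)) -> South
  U (U-turn (180°)) -> North
  L (left (90° counter-clockwise)) -> West
  R (right (90° clockwise)) -> North
  L (left (90° counter-clockwise)) -> West
  U (U-turn (180°)) -> East
  L (left (90° counter-clockwise)) -> North
  L (left (90° counter-clockwise)) -> West
  L (left (90° counter-clockwise)) -> South
Final: South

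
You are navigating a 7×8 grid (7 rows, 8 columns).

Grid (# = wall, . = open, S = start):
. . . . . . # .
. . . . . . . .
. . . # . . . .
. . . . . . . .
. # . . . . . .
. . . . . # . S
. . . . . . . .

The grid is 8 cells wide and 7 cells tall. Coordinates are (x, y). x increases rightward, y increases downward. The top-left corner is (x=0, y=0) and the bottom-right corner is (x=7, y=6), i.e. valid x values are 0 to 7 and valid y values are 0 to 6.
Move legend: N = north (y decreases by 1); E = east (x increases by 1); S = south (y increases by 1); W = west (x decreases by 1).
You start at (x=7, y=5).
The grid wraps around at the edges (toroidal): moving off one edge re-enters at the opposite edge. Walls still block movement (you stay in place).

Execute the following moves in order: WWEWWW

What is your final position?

Answer: Final position: (x=6, y=5)

Derivation:
Start: (x=7, y=5)
  W (west): (x=7, y=5) -> (x=6, y=5)
  W (west): blocked, stay at (x=6, y=5)
  E (east): (x=6, y=5) -> (x=7, y=5)
  W (west): (x=7, y=5) -> (x=6, y=5)
  W (west): blocked, stay at (x=6, y=5)
  W (west): blocked, stay at (x=6, y=5)
Final: (x=6, y=5)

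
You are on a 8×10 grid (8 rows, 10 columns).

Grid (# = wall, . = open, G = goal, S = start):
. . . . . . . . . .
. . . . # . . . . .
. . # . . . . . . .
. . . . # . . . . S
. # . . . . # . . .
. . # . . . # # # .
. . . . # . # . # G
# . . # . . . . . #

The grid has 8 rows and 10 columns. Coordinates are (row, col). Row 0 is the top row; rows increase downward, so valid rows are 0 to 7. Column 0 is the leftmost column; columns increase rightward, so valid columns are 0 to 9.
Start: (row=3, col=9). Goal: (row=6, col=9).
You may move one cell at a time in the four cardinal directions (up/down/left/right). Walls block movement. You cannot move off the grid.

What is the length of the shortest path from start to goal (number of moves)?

BFS from (row=3, col=9) until reaching (row=6, col=9):
  Distance 0: (row=3, col=9)
  Distance 1: (row=2, col=9), (row=3, col=8), (row=4, col=9)
  Distance 2: (row=1, col=9), (row=2, col=8), (row=3, col=7), (row=4, col=8), (row=5, col=9)
  Distance 3: (row=0, col=9), (row=1, col=8), (row=2, col=7), (row=3, col=6), (row=4, col=7), (row=6, col=9)  <- goal reached here
One shortest path (3 moves): (row=3, col=9) -> (row=4, col=9) -> (row=5, col=9) -> (row=6, col=9)

Answer: Shortest path length: 3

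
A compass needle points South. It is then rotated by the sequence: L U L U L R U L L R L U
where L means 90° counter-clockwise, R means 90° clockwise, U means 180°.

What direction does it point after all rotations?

Start: South
  L (left (90° counter-clockwise)) -> East
  U (U-turn (180°)) -> West
  L (left (90° counter-clockwise)) -> South
  U (U-turn (180°)) -> North
  L (left (90° counter-clockwise)) -> West
  R (right (90° clockwise)) -> North
  U (U-turn (180°)) -> South
  L (left (90° counter-clockwise)) -> East
  L (left (90° counter-clockwise)) -> North
  R (right (90° clockwise)) -> East
  L (left (90° counter-clockwise)) -> North
  U (U-turn (180°)) -> South
Final: South

Answer: Final heading: South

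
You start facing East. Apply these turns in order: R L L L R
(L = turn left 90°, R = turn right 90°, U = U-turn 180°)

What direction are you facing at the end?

Start: East
  R (right (90° clockwise)) -> South
  L (left (90° counter-clockwise)) -> East
  L (left (90° counter-clockwise)) -> North
  L (left (90° counter-clockwise)) -> West
  R (right (90° clockwise)) -> North
Final: North

Answer: Final heading: North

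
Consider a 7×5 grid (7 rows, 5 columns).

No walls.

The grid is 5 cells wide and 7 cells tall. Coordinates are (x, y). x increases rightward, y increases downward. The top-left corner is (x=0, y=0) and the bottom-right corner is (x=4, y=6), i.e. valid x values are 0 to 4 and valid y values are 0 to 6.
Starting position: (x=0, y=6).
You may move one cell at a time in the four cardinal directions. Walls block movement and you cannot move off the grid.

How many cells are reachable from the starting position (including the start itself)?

Answer: Reachable cells: 35

Derivation:
BFS flood-fill from (x=0, y=6):
  Distance 0: (x=0, y=6)
  Distance 1: (x=0, y=5), (x=1, y=6)
  Distance 2: (x=0, y=4), (x=1, y=5), (x=2, y=6)
  Distance 3: (x=0, y=3), (x=1, y=4), (x=2, y=5), (x=3, y=6)
  Distance 4: (x=0, y=2), (x=1, y=3), (x=2, y=4), (x=3, y=5), (x=4, y=6)
  Distance 5: (x=0, y=1), (x=1, y=2), (x=2, y=3), (x=3, y=4), (x=4, y=5)
  Distance 6: (x=0, y=0), (x=1, y=1), (x=2, y=2), (x=3, y=3), (x=4, y=4)
  Distance 7: (x=1, y=0), (x=2, y=1), (x=3, y=2), (x=4, y=3)
  Distance 8: (x=2, y=0), (x=3, y=1), (x=4, y=2)
  Distance 9: (x=3, y=0), (x=4, y=1)
  Distance 10: (x=4, y=0)
Total reachable: 35 (grid has 35 open cells total)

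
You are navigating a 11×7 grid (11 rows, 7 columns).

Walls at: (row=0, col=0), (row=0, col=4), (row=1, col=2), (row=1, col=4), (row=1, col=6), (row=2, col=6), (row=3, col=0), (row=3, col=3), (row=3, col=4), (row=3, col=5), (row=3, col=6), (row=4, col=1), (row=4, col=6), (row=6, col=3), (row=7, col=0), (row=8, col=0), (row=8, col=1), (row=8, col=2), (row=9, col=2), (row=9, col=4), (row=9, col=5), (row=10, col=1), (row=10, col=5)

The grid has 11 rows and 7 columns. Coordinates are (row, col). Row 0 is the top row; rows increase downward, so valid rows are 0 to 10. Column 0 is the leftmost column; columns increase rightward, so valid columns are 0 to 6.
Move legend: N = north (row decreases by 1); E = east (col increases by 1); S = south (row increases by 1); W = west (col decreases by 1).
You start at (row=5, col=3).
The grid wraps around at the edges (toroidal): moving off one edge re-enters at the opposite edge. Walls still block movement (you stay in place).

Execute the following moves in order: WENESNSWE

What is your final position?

Start: (row=5, col=3)
  W (west): (row=5, col=3) -> (row=5, col=2)
  E (east): (row=5, col=2) -> (row=5, col=3)
  N (north): (row=5, col=3) -> (row=4, col=3)
  E (east): (row=4, col=3) -> (row=4, col=4)
  S (south): (row=4, col=4) -> (row=5, col=4)
  N (north): (row=5, col=4) -> (row=4, col=4)
  S (south): (row=4, col=4) -> (row=5, col=4)
  W (west): (row=5, col=4) -> (row=5, col=3)
  E (east): (row=5, col=3) -> (row=5, col=4)
Final: (row=5, col=4)

Answer: Final position: (row=5, col=4)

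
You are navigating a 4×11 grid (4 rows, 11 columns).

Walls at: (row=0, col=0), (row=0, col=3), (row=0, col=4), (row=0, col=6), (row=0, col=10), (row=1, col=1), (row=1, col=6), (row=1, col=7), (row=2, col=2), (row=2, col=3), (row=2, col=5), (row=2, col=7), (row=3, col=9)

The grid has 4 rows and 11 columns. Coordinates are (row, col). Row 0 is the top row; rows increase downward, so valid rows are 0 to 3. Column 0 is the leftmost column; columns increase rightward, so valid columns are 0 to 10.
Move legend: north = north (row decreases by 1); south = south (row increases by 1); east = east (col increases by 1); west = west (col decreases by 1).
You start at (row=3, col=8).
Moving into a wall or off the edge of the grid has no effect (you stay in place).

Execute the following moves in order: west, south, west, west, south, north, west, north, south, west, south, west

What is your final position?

Answer: Final position: (row=3, col=2)

Derivation:
Start: (row=3, col=8)
  west (west): (row=3, col=8) -> (row=3, col=7)
  south (south): blocked, stay at (row=3, col=7)
  west (west): (row=3, col=7) -> (row=3, col=6)
  west (west): (row=3, col=6) -> (row=3, col=5)
  south (south): blocked, stay at (row=3, col=5)
  north (north): blocked, stay at (row=3, col=5)
  west (west): (row=3, col=5) -> (row=3, col=4)
  north (north): (row=3, col=4) -> (row=2, col=4)
  south (south): (row=2, col=4) -> (row=3, col=4)
  west (west): (row=3, col=4) -> (row=3, col=3)
  south (south): blocked, stay at (row=3, col=3)
  west (west): (row=3, col=3) -> (row=3, col=2)
Final: (row=3, col=2)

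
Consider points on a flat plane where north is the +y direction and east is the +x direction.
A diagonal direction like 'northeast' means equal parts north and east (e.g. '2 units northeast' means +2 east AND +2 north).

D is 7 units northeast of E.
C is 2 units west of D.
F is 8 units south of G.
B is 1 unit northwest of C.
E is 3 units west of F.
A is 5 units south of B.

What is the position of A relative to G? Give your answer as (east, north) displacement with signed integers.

Answer: A is at (east=1, north=-5) relative to G.

Derivation:
Place G at the origin (east=0, north=0).
  F is 8 units south of G: delta (east=+0, north=-8); F at (east=0, north=-8).
  E is 3 units west of F: delta (east=-3, north=+0); E at (east=-3, north=-8).
  D is 7 units northeast of E: delta (east=+7, north=+7); D at (east=4, north=-1).
  C is 2 units west of D: delta (east=-2, north=+0); C at (east=2, north=-1).
  B is 1 unit northwest of C: delta (east=-1, north=+1); B at (east=1, north=0).
  A is 5 units south of B: delta (east=+0, north=-5); A at (east=1, north=-5).
Therefore A relative to G: (east=1, north=-5).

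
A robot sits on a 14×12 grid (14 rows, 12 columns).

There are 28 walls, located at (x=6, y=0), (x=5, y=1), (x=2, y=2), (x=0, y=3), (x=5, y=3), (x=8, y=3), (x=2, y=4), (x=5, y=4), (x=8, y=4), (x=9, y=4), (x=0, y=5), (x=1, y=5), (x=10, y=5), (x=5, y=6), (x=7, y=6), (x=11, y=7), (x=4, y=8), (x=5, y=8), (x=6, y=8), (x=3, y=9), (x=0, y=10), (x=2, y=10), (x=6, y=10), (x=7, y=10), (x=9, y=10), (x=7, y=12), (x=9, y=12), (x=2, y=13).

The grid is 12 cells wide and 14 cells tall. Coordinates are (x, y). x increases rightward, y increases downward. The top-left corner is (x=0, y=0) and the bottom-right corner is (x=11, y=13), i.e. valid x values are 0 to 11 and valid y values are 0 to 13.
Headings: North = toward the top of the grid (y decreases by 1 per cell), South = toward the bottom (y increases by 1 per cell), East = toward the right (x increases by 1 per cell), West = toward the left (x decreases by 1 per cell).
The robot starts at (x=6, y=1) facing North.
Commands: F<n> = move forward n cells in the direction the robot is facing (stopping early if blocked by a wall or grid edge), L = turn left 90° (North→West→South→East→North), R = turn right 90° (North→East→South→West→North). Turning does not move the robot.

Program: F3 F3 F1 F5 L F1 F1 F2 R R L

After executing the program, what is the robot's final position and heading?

Start: (x=6, y=1), facing North
  F3: move forward 0/3 (blocked), now at (x=6, y=1)
  F3: move forward 0/3 (blocked), now at (x=6, y=1)
  F1: move forward 0/1 (blocked), now at (x=6, y=1)
  F5: move forward 0/5 (blocked), now at (x=6, y=1)
  L: turn left, now facing West
  F1: move forward 0/1 (blocked), now at (x=6, y=1)
  F1: move forward 0/1 (blocked), now at (x=6, y=1)
  F2: move forward 0/2 (blocked), now at (x=6, y=1)
  R: turn right, now facing North
  R: turn right, now facing East
  L: turn left, now facing North
Final: (x=6, y=1), facing North

Answer: Final position: (x=6, y=1), facing North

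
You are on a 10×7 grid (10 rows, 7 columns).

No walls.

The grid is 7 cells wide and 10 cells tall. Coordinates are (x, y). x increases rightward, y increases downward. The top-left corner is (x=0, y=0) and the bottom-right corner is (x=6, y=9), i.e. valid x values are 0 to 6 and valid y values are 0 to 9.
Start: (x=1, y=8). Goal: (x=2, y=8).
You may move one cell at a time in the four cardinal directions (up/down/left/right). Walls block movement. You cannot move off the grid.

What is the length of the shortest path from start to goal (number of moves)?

Answer: Shortest path length: 1

Derivation:
BFS from (x=1, y=8) until reaching (x=2, y=8):
  Distance 0: (x=1, y=8)
  Distance 1: (x=1, y=7), (x=0, y=8), (x=2, y=8), (x=1, y=9)  <- goal reached here
One shortest path (1 moves): (x=1, y=8) -> (x=2, y=8)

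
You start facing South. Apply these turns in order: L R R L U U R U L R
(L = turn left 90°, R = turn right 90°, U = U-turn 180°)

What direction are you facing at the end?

Answer: Final heading: East

Derivation:
Start: South
  L (left (90° counter-clockwise)) -> East
  R (right (90° clockwise)) -> South
  R (right (90° clockwise)) -> West
  L (left (90° counter-clockwise)) -> South
  U (U-turn (180°)) -> North
  U (U-turn (180°)) -> South
  R (right (90° clockwise)) -> West
  U (U-turn (180°)) -> East
  L (left (90° counter-clockwise)) -> North
  R (right (90° clockwise)) -> East
Final: East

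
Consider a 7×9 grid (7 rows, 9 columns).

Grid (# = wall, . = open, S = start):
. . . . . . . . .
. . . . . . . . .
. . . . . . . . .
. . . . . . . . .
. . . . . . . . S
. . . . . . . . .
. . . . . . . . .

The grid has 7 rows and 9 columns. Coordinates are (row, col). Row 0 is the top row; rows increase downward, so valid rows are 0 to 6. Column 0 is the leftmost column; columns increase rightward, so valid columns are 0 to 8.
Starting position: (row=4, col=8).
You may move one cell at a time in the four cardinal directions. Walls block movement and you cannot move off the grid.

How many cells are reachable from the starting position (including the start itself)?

Answer: Reachable cells: 63

Derivation:
BFS flood-fill from (row=4, col=8):
  Distance 0: (row=4, col=8)
  Distance 1: (row=3, col=8), (row=4, col=7), (row=5, col=8)
  Distance 2: (row=2, col=8), (row=3, col=7), (row=4, col=6), (row=5, col=7), (row=6, col=8)
  Distance 3: (row=1, col=8), (row=2, col=7), (row=3, col=6), (row=4, col=5), (row=5, col=6), (row=6, col=7)
  Distance 4: (row=0, col=8), (row=1, col=7), (row=2, col=6), (row=3, col=5), (row=4, col=4), (row=5, col=5), (row=6, col=6)
  Distance 5: (row=0, col=7), (row=1, col=6), (row=2, col=5), (row=3, col=4), (row=4, col=3), (row=5, col=4), (row=6, col=5)
  Distance 6: (row=0, col=6), (row=1, col=5), (row=2, col=4), (row=3, col=3), (row=4, col=2), (row=5, col=3), (row=6, col=4)
  Distance 7: (row=0, col=5), (row=1, col=4), (row=2, col=3), (row=3, col=2), (row=4, col=1), (row=5, col=2), (row=6, col=3)
  Distance 8: (row=0, col=4), (row=1, col=3), (row=2, col=2), (row=3, col=1), (row=4, col=0), (row=5, col=1), (row=6, col=2)
  Distance 9: (row=0, col=3), (row=1, col=2), (row=2, col=1), (row=3, col=0), (row=5, col=0), (row=6, col=1)
  Distance 10: (row=0, col=2), (row=1, col=1), (row=2, col=0), (row=6, col=0)
  Distance 11: (row=0, col=1), (row=1, col=0)
  Distance 12: (row=0, col=0)
Total reachable: 63 (grid has 63 open cells total)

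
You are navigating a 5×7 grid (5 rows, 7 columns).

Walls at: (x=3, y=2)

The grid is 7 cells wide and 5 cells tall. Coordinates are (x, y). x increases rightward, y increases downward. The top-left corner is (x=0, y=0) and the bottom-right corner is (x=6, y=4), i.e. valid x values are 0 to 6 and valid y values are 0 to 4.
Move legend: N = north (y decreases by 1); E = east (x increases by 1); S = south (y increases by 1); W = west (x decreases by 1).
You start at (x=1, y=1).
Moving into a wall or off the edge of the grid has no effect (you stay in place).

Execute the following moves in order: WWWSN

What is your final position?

Answer: Final position: (x=0, y=1)

Derivation:
Start: (x=1, y=1)
  W (west): (x=1, y=1) -> (x=0, y=1)
  W (west): blocked, stay at (x=0, y=1)
  W (west): blocked, stay at (x=0, y=1)
  S (south): (x=0, y=1) -> (x=0, y=2)
  N (north): (x=0, y=2) -> (x=0, y=1)
Final: (x=0, y=1)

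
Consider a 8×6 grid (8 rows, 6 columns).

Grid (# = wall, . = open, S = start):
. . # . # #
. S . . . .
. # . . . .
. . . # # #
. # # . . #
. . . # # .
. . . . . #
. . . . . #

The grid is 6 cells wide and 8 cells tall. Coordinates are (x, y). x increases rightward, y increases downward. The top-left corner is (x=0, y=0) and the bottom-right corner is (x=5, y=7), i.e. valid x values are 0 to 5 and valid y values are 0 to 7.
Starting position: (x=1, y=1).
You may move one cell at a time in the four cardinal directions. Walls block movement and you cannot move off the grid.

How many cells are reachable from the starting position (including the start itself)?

BFS flood-fill from (x=1, y=1):
  Distance 0: (x=1, y=1)
  Distance 1: (x=1, y=0), (x=0, y=1), (x=2, y=1)
  Distance 2: (x=0, y=0), (x=3, y=1), (x=0, y=2), (x=2, y=2)
  Distance 3: (x=3, y=0), (x=4, y=1), (x=3, y=2), (x=0, y=3), (x=2, y=3)
  Distance 4: (x=5, y=1), (x=4, y=2), (x=1, y=3), (x=0, y=4)
  Distance 5: (x=5, y=2), (x=0, y=5)
  Distance 6: (x=1, y=5), (x=0, y=6)
  Distance 7: (x=2, y=5), (x=1, y=6), (x=0, y=7)
  Distance 8: (x=2, y=6), (x=1, y=7)
  Distance 9: (x=3, y=6), (x=2, y=7)
  Distance 10: (x=4, y=6), (x=3, y=7)
  Distance 11: (x=4, y=7)
Total reachable: 31 (grid has 34 open cells total)

Answer: Reachable cells: 31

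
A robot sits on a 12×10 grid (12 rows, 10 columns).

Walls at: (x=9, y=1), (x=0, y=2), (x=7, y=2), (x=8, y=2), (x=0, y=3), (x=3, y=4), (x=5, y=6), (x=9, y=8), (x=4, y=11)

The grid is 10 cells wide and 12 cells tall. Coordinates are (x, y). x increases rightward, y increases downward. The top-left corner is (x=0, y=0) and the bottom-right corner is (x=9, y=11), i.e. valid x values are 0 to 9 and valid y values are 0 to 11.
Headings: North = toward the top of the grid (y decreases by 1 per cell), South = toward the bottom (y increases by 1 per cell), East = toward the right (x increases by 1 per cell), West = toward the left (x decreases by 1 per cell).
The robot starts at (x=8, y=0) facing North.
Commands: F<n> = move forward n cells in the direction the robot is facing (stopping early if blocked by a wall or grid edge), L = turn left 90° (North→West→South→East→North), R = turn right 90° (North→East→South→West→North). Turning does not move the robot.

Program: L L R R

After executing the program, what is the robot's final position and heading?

Answer: Final position: (x=8, y=0), facing North

Derivation:
Start: (x=8, y=0), facing North
  L: turn left, now facing West
  L: turn left, now facing South
  R: turn right, now facing West
  R: turn right, now facing North
Final: (x=8, y=0), facing North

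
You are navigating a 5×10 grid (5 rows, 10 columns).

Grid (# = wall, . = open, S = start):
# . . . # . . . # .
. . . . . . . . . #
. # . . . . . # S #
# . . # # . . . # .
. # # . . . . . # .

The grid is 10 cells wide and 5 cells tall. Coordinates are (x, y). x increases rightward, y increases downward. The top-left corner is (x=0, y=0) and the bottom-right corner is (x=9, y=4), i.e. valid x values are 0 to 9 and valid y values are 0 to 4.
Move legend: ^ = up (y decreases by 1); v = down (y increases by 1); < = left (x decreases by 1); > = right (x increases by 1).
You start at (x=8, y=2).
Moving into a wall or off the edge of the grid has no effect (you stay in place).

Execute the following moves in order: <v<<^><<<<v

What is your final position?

Answer: Final position: (x=4, y=2)

Derivation:
Start: (x=8, y=2)
  < (left): blocked, stay at (x=8, y=2)
  v (down): blocked, stay at (x=8, y=2)
  < (left): blocked, stay at (x=8, y=2)
  < (left): blocked, stay at (x=8, y=2)
  ^ (up): (x=8, y=2) -> (x=8, y=1)
  > (right): blocked, stay at (x=8, y=1)
  < (left): (x=8, y=1) -> (x=7, y=1)
  < (left): (x=7, y=1) -> (x=6, y=1)
  < (left): (x=6, y=1) -> (x=5, y=1)
  < (left): (x=5, y=1) -> (x=4, y=1)
  v (down): (x=4, y=1) -> (x=4, y=2)
Final: (x=4, y=2)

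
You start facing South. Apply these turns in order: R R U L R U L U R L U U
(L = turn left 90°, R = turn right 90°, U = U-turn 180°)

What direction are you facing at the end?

Start: South
  R (right (90° clockwise)) -> West
  R (right (90° clockwise)) -> North
  U (U-turn (180°)) -> South
  L (left (90° counter-clockwise)) -> East
  R (right (90° clockwise)) -> South
  U (U-turn (180°)) -> North
  L (left (90° counter-clockwise)) -> West
  U (U-turn (180°)) -> East
  R (right (90° clockwise)) -> South
  L (left (90° counter-clockwise)) -> East
  U (U-turn (180°)) -> West
  U (U-turn (180°)) -> East
Final: East

Answer: Final heading: East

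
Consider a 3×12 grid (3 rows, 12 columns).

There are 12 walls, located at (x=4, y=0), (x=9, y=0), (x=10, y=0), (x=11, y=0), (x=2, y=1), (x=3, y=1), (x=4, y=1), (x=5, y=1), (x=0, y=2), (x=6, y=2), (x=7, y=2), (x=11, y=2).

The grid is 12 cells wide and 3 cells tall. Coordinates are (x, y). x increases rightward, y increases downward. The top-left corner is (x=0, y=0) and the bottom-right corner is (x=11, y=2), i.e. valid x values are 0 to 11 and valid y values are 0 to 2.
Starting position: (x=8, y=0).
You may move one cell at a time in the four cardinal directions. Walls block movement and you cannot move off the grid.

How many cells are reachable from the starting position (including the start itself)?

Answer: Reachable cells: 13

Derivation:
BFS flood-fill from (x=8, y=0):
  Distance 0: (x=8, y=0)
  Distance 1: (x=7, y=0), (x=8, y=1)
  Distance 2: (x=6, y=0), (x=7, y=1), (x=9, y=1), (x=8, y=2)
  Distance 3: (x=5, y=0), (x=6, y=1), (x=10, y=1), (x=9, y=2)
  Distance 4: (x=11, y=1), (x=10, y=2)
Total reachable: 13 (grid has 24 open cells total)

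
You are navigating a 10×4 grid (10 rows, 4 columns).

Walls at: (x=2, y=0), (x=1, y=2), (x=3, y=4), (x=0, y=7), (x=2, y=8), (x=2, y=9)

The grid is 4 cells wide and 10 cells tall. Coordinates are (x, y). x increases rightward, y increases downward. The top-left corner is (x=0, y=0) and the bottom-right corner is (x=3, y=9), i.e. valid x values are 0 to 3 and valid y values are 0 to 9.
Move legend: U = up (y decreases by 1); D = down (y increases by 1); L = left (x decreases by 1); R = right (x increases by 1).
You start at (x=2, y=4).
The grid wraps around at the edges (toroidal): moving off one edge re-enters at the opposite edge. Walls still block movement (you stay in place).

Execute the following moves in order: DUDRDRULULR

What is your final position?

Answer: Final position: (x=3, y=5)

Derivation:
Start: (x=2, y=4)
  D (down): (x=2, y=4) -> (x=2, y=5)
  U (up): (x=2, y=5) -> (x=2, y=4)
  D (down): (x=2, y=4) -> (x=2, y=5)
  R (right): (x=2, y=5) -> (x=3, y=5)
  D (down): (x=3, y=5) -> (x=3, y=6)
  R (right): (x=3, y=6) -> (x=0, y=6)
  U (up): (x=0, y=6) -> (x=0, y=5)
  L (left): (x=0, y=5) -> (x=3, y=5)
  U (up): blocked, stay at (x=3, y=5)
  L (left): (x=3, y=5) -> (x=2, y=5)
  R (right): (x=2, y=5) -> (x=3, y=5)
Final: (x=3, y=5)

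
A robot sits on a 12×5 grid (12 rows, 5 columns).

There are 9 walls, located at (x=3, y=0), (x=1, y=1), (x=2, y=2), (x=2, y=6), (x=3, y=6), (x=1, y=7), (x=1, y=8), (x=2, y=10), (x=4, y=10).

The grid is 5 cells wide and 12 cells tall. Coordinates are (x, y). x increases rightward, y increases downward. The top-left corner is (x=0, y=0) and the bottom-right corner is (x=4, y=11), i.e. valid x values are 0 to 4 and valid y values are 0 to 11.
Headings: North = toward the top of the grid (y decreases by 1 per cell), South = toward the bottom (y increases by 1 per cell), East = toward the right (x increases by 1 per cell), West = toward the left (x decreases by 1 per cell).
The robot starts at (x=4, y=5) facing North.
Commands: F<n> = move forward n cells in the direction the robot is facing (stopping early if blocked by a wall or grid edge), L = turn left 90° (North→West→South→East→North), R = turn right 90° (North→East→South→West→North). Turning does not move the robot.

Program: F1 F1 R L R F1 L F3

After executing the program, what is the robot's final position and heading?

Answer: Final position: (x=4, y=0), facing North

Derivation:
Start: (x=4, y=5), facing North
  F1: move forward 1, now at (x=4, y=4)
  F1: move forward 1, now at (x=4, y=3)
  R: turn right, now facing East
  L: turn left, now facing North
  R: turn right, now facing East
  F1: move forward 0/1 (blocked), now at (x=4, y=3)
  L: turn left, now facing North
  F3: move forward 3, now at (x=4, y=0)
Final: (x=4, y=0), facing North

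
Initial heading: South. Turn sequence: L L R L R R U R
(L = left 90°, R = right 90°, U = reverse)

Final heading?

Answer: Final heading: East

Derivation:
Start: South
  L (left (90° counter-clockwise)) -> East
  L (left (90° counter-clockwise)) -> North
  R (right (90° clockwise)) -> East
  L (left (90° counter-clockwise)) -> North
  R (right (90° clockwise)) -> East
  R (right (90° clockwise)) -> South
  U (U-turn (180°)) -> North
  R (right (90° clockwise)) -> East
Final: East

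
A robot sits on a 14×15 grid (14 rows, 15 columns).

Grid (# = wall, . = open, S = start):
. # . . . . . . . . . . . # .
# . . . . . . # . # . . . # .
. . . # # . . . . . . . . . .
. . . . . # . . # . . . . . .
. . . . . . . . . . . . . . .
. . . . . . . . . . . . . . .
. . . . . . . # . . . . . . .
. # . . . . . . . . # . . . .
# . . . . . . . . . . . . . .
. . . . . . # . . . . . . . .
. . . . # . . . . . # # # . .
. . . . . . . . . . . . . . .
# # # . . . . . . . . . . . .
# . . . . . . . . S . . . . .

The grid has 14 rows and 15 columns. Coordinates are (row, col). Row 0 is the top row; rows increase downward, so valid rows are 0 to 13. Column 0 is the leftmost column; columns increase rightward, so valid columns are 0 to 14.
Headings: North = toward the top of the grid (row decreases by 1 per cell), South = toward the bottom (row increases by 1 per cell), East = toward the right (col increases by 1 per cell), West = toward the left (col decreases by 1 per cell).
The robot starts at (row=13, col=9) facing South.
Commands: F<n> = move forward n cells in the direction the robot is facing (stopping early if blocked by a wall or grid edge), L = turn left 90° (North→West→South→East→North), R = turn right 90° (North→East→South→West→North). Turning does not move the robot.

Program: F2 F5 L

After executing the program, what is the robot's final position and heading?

Answer: Final position: (row=13, col=9), facing East

Derivation:
Start: (row=13, col=9), facing South
  F2: move forward 0/2 (blocked), now at (row=13, col=9)
  F5: move forward 0/5 (blocked), now at (row=13, col=9)
  L: turn left, now facing East
Final: (row=13, col=9), facing East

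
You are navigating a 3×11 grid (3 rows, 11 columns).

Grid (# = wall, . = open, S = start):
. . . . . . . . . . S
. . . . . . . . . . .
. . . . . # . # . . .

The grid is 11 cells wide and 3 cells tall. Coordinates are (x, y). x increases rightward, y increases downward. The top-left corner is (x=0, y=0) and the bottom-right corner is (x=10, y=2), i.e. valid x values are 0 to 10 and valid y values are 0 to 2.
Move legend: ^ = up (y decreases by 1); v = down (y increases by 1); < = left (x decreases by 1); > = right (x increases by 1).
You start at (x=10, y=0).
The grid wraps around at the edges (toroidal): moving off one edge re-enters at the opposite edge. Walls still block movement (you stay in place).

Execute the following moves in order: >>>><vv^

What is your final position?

Start: (x=10, y=0)
  > (right): (x=10, y=0) -> (x=0, y=0)
  > (right): (x=0, y=0) -> (x=1, y=0)
  > (right): (x=1, y=0) -> (x=2, y=0)
  > (right): (x=2, y=0) -> (x=3, y=0)
  < (left): (x=3, y=0) -> (x=2, y=0)
  v (down): (x=2, y=0) -> (x=2, y=1)
  v (down): (x=2, y=1) -> (x=2, y=2)
  ^ (up): (x=2, y=2) -> (x=2, y=1)
Final: (x=2, y=1)

Answer: Final position: (x=2, y=1)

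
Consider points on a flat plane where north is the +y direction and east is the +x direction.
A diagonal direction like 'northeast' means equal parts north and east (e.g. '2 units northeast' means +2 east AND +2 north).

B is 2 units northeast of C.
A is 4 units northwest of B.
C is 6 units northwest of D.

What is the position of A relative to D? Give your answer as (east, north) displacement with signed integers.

Place D at the origin (east=0, north=0).
  C is 6 units northwest of D: delta (east=-6, north=+6); C at (east=-6, north=6).
  B is 2 units northeast of C: delta (east=+2, north=+2); B at (east=-4, north=8).
  A is 4 units northwest of B: delta (east=-4, north=+4); A at (east=-8, north=12).
Therefore A relative to D: (east=-8, north=12).

Answer: A is at (east=-8, north=12) relative to D.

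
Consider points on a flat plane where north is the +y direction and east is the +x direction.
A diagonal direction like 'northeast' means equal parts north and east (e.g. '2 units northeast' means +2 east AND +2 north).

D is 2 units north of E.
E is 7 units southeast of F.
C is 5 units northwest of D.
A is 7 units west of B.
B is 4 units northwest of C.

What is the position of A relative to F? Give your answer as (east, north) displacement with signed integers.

Place F at the origin (east=0, north=0).
  E is 7 units southeast of F: delta (east=+7, north=-7); E at (east=7, north=-7).
  D is 2 units north of E: delta (east=+0, north=+2); D at (east=7, north=-5).
  C is 5 units northwest of D: delta (east=-5, north=+5); C at (east=2, north=0).
  B is 4 units northwest of C: delta (east=-4, north=+4); B at (east=-2, north=4).
  A is 7 units west of B: delta (east=-7, north=+0); A at (east=-9, north=4).
Therefore A relative to F: (east=-9, north=4).

Answer: A is at (east=-9, north=4) relative to F.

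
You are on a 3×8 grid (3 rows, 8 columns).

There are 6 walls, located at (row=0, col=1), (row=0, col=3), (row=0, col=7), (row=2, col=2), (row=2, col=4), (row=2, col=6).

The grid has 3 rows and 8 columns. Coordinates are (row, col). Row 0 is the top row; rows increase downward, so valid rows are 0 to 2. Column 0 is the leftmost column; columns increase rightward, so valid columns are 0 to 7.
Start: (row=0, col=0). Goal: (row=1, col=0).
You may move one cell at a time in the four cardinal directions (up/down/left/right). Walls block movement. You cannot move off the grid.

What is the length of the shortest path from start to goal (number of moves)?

BFS from (row=0, col=0) until reaching (row=1, col=0):
  Distance 0: (row=0, col=0)
  Distance 1: (row=1, col=0)  <- goal reached here
One shortest path (1 moves): (row=0, col=0) -> (row=1, col=0)

Answer: Shortest path length: 1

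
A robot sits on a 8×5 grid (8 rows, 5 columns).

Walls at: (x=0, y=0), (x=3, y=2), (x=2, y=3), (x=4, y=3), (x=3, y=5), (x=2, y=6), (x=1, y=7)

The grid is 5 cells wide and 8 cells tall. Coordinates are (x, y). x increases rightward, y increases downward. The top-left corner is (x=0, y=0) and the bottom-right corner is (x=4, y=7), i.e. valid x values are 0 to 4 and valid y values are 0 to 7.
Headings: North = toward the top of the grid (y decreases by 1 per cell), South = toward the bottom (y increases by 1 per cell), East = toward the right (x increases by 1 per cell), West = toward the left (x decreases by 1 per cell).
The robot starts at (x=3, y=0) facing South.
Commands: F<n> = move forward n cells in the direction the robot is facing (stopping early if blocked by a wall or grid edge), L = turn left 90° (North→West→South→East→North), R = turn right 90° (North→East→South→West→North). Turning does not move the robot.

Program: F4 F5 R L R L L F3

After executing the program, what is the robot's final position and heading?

Answer: Final position: (x=4, y=1), facing East

Derivation:
Start: (x=3, y=0), facing South
  F4: move forward 1/4 (blocked), now at (x=3, y=1)
  F5: move forward 0/5 (blocked), now at (x=3, y=1)
  R: turn right, now facing West
  L: turn left, now facing South
  R: turn right, now facing West
  L: turn left, now facing South
  L: turn left, now facing East
  F3: move forward 1/3 (blocked), now at (x=4, y=1)
Final: (x=4, y=1), facing East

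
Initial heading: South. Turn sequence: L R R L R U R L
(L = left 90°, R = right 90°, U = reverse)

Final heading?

Start: South
  L (left (90° counter-clockwise)) -> East
  R (right (90° clockwise)) -> South
  R (right (90° clockwise)) -> West
  L (left (90° counter-clockwise)) -> South
  R (right (90° clockwise)) -> West
  U (U-turn (180°)) -> East
  R (right (90° clockwise)) -> South
  L (left (90° counter-clockwise)) -> East
Final: East

Answer: Final heading: East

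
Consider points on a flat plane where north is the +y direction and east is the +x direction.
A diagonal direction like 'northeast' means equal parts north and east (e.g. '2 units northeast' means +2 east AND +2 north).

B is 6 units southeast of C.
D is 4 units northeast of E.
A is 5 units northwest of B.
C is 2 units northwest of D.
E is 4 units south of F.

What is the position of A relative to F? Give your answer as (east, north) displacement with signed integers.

Place F at the origin (east=0, north=0).
  E is 4 units south of F: delta (east=+0, north=-4); E at (east=0, north=-4).
  D is 4 units northeast of E: delta (east=+4, north=+4); D at (east=4, north=0).
  C is 2 units northwest of D: delta (east=-2, north=+2); C at (east=2, north=2).
  B is 6 units southeast of C: delta (east=+6, north=-6); B at (east=8, north=-4).
  A is 5 units northwest of B: delta (east=-5, north=+5); A at (east=3, north=1).
Therefore A relative to F: (east=3, north=1).

Answer: A is at (east=3, north=1) relative to F.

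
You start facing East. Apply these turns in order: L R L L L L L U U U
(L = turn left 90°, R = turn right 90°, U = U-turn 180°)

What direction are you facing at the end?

Answer: Final heading: South

Derivation:
Start: East
  L (left (90° counter-clockwise)) -> North
  R (right (90° clockwise)) -> East
  L (left (90° counter-clockwise)) -> North
  L (left (90° counter-clockwise)) -> West
  L (left (90° counter-clockwise)) -> South
  L (left (90° counter-clockwise)) -> East
  L (left (90° counter-clockwise)) -> North
  U (U-turn (180°)) -> South
  U (U-turn (180°)) -> North
  U (U-turn (180°)) -> South
Final: South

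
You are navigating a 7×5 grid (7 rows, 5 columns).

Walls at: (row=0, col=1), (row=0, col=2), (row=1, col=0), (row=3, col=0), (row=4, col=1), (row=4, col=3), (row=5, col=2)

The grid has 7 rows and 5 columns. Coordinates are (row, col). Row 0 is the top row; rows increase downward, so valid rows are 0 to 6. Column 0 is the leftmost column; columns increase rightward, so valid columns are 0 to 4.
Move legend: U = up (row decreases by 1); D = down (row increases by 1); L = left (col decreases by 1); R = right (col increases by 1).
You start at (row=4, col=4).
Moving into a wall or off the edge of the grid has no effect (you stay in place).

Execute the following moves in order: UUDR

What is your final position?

Answer: Final position: (row=3, col=4)

Derivation:
Start: (row=4, col=4)
  U (up): (row=4, col=4) -> (row=3, col=4)
  U (up): (row=3, col=4) -> (row=2, col=4)
  D (down): (row=2, col=4) -> (row=3, col=4)
  R (right): blocked, stay at (row=3, col=4)
Final: (row=3, col=4)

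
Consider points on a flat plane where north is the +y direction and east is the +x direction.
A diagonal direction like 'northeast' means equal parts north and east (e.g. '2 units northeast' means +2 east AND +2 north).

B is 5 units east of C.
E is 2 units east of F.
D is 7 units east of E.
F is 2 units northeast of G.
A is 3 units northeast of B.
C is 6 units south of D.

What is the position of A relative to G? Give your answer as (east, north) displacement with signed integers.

Answer: A is at (east=19, north=-1) relative to G.

Derivation:
Place G at the origin (east=0, north=0).
  F is 2 units northeast of G: delta (east=+2, north=+2); F at (east=2, north=2).
  E is 2 units east of F: delta (east=+2, north=+0); E at (east=4, north=2).
  D is 7 units east of E: delta (east=+7, north=+0); D at (east=11, north=2).
  C is 6 units south of D: delta (east=+0, north=-6); C at (east=11, north=-4).
  B is 5 units east of C: delta (east=+5, north=+0); B at (east=16, north=-4).
  A is 3 units northeast of B: delta (east=+3, north=+3); A at (east=19, north=-1).
Therefore A relative to G: (east=19, north=-1).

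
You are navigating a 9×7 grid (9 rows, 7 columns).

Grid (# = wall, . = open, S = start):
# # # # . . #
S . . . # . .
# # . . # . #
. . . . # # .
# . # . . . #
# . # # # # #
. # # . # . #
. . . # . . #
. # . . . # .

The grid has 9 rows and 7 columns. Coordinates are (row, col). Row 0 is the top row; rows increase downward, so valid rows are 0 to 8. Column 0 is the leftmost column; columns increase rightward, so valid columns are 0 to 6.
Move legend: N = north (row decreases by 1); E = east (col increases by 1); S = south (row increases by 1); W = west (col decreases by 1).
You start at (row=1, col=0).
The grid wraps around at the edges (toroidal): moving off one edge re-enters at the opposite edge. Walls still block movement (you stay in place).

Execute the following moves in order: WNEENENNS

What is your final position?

Start: (row=1, col=0)
  W (west): (row=1, col=0) -> (row=1, col=6)
  N (north): blocked, stay at (row=1, col=6)
  E (east): (row=1, col=6) -> (row=1, col=0)
  E (east): (row=1, col=0) -> (row=1, col=1)
  N (north): blocked, stay at (row=1, col=1)
  E (east): (row=1, col=1) -> (row=1, col=2)
  N (north): blocked, stay at (row=1, col=2)
  N (north): blocked, stay at (row=1, col=2)
  S (south): (row=1, col=2) -> (row=2, col=2)
Final: (row=2, col=2)

Answer: Final position: (row=2, col=2)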